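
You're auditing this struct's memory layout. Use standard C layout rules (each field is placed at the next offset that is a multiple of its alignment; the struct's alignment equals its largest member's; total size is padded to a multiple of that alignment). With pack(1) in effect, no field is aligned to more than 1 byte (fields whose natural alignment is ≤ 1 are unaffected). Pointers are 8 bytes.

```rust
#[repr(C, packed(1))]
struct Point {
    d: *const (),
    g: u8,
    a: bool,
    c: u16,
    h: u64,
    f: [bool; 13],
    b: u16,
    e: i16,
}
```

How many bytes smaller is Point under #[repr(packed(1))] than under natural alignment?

11

natural layout:
  @0: d [8B, align 8] → 8
  @8: g [1B, align 1] → 9
  @9: a [1B, align 1] → 10
  @10: c [2B, align 2] → 12
  +4 pad (align 8)
  @16: h [8B, align 8] → 24
  @24: f [13B, align 1] → 37
  +1 pad (align 2)
  @38: b [2B, align 2] → 40
  @40: e [2B, align 2] → 42
  +6 tail pad (align 8)
  size 48, align 8
packed(1) layout:
  @0: d [8B, align 1] → 8
  @8: g [1B, align 1] → 9
  @9: a [1B, align 1] → 10
  @10: c [2B, align 1] → 12
  @12: h [8B, align 1] → 20
  @20: f [13B, align 1] → 33
  @33: b [2B, align 1] → 35
  @35: e [2B, align 1] → 37
  size 37, align 1
48 − 37 = 11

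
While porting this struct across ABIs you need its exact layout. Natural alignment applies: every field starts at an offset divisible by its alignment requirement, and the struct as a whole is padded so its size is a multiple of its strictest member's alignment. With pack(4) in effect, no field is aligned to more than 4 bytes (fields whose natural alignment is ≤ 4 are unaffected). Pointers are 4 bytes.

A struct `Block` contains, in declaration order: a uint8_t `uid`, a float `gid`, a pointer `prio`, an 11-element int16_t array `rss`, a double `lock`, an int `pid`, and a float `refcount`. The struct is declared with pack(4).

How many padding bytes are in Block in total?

5

0..1  uid  (1B, 1-aligned)
1..4  -- padding (3B)
4..8  gid  (4B, 4-aligned)
8..12  prio  (4B, 4-aligned)
12..34  rss  (22B, 2-aligned)
34..36  -- padding (2B)
36..44  lock  (8B, 4-aligned)
44..48  pid  (4B, 4-aligned)
48..52  refcount  (4B, 4-aligned)
sizeof = 52, alignof = 4
data bytes 47, size 52 → padding 5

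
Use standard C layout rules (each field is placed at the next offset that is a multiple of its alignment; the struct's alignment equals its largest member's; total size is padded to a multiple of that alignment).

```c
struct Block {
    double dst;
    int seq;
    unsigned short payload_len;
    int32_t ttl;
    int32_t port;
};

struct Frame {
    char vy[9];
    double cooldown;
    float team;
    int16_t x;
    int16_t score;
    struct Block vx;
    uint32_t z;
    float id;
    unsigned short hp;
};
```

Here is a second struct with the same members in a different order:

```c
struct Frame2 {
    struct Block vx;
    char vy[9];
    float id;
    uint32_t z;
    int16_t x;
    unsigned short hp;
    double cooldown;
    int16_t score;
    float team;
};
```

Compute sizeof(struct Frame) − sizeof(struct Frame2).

Block: dst at 0 (size 8, align 8) → ends 8; seq at 8 (size 4, align 4) → ends 12; payload_len at 12 (size 2, align 2) → ends 14; pad 2 to align 4 for ttl; ttl at 16 (size 4, align 4) → ends 20; port at 20 (size 4, align 4) → ends 24; total 24 bytes, alignment 8
vy at 0 (size 9, align 1) → ends 9
pad 7 to align 8 for cooldown
cooldown at 16 (size 8, align 8) → ends 24
team at 24 (size 4, align 4) → ends 28
x at 28 (size 2, align 2) → ends 30
score at 30 (size 2, align 2) → ends 32
vx at 32 (size 24, align 8) → ends 56
z at 56 (size 4, align 4) → ends 60
id at 60 (size 4, align 4) → ends 64
hp at 64 (size 2, align 2) → ends 66
tail pad 6 to reach multiple of 8
total 72 bytes, alignment 8
— Frame2 —
vx at 0 (size 24, align 8) → ends 24
vy at 24 (size 9, align 1) → ends 33
pad 3 to align 4 for id
id at 36 (size 4, align 4) → ends 40
z at 40 (size 4, align 4) → ends 44
x at 44 (size 2, align 2) → ends 46
hp at 46 (size 2, align 2) → ends 48
cooldown at 48 (size 8, align 8) → ends 56
score at 56 (size 2, align 2) → ends 58
pad 2 to align 4 for team
team at 60 (size 4, align 4) → ends 64
total 64 bytes, alignment 8
72 − 64 = 8

8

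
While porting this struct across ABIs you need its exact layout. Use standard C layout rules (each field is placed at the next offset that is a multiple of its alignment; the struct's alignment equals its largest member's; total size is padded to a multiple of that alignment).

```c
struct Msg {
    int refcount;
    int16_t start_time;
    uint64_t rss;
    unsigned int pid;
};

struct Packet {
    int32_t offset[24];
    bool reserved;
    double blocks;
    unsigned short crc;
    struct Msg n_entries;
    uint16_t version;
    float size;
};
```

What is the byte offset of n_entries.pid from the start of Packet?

136

Msg: @0: refcount [4B, align 4] → 4; @4: start_time [2B, align 2] → 6; +2 pad (align 8); @8: rss [8B, align 8] → 16; @16: pid [4B, align 4] → 20; +4 tail pad (align 8); size 24, align 8
@0: offset [96B, align 4] → 96
@96: reserved [1B, align 1] → 97
+7 pad (align 8)
@104: blocks [8B, align 8] → 112
@112: crc [2B, align 2] → 114
+6 pad (align 8)
@120: n_entries [24B, align 8] → 144
within Msg: pid at 16
120 + 16 = 136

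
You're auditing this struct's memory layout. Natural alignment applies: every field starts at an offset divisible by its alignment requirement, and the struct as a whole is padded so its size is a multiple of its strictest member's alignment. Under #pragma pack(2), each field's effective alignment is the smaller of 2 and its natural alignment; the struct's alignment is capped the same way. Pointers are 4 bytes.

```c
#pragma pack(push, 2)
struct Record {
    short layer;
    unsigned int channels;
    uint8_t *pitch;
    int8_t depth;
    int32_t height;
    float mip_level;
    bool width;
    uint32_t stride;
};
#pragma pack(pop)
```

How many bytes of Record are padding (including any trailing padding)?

2

@0: layer [2B, align 2] → 2
@2: channels [4B, align 2] → 6
@6: pitch [4B, align 2] → 10
@10: depth [1B, align 1] → 11
+1 pad (align 2)
@12: height [4B, align 2] → 16
@16: mip_level [4B, align 2] → 20
@20: width [1B, align 1] → 21
+1 pad (align 2)
@22: stride [4B, align 2] → 26
size 26, align 2
data bytes 24, size 26 → padding 2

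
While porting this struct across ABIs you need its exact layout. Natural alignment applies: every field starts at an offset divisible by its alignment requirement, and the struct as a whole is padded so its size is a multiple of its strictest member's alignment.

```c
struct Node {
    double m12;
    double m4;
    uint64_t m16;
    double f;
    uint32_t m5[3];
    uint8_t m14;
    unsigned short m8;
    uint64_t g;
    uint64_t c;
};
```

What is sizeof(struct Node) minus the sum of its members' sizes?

1

m12 at 0 (size 8, align 8) → ends 8
m4 at 8 (size 8, align 8) → ends 16
m16 at 16 (size 8, align 8) → ends 24
f at 24 (size 8, align 8) → ends 32
m5 at 32 (size 12, align 4) → ends 44
m14 at 44 (size 1, align 1) → ends 45
pad 1 to align 2 for m8
m8 at 46 (size 2, align 2) → ends 48
g at 48 (size 8, align 8) → ends 56
c at 56 (size 8, align 8) → ends 64
total 64 bytes, alignment 8
data bytes 63, size 64 → padding 1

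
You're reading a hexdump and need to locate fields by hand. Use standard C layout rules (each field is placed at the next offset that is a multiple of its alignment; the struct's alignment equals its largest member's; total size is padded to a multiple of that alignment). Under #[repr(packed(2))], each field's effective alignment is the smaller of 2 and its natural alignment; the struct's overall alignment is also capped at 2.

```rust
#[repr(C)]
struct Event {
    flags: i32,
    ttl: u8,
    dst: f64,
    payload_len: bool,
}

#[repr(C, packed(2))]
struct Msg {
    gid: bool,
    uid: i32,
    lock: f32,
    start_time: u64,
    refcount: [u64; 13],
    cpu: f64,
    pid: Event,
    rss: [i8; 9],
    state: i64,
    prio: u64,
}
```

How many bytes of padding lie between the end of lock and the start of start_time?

0

Event: flags at 0 (size 4, align 4) → ends 4; ttl at 4 (size 1, align 1) → ends 5; pad 3 to align 8 for dst; dst at 8 (size 8, align 8) → ends 16; payload_len at 16 (size 1, align 1) → ends 17; tail pad 7 to reach multiple of 8; total 24 bytes, alignment 8
gid at 0 (size 1, align 1) → ends 1
pad 1 to align 2 for uid
uid at 2 (size 4, align 2) → ends 6
lock at 6 (size 4, align 2) → ends 10
start_time at 10 (size 8, align 2) → ends 18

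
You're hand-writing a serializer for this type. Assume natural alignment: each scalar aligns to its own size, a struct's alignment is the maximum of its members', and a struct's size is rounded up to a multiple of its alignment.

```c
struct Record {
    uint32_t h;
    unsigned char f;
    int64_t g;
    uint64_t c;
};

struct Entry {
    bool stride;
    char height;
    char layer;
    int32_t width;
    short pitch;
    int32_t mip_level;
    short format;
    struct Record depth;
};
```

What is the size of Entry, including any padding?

48 bytes

Record: 0..4  h  (4B, 4-aligned); 4..5  f  (1B, 1-aligned); 5..8  -- padding (3B); 8..16  g  (8B, 8-aligned); 16..24  c  (8B, 8-aligned); sizeof = 24, alignof = 8
0..1  stride  (1B, 1-aligned)
1..2  height  (1B, 1-aligned)
2..3  layer  (1B, 1-aligned)
3..4  -- padding (1B)
4..8  width  (4B, 4-aligned)
8..10  pitch  (2B, 2-aligned)
10..12  -- padding (2B)
12..16  mip_level  (4B, 4-aligned)
16..18  format  (2B, 2-aligned)
18..24  -- padding (6B)
24..48  depth  (24B, 8-aligned)
sizeof = 48, alignof = 8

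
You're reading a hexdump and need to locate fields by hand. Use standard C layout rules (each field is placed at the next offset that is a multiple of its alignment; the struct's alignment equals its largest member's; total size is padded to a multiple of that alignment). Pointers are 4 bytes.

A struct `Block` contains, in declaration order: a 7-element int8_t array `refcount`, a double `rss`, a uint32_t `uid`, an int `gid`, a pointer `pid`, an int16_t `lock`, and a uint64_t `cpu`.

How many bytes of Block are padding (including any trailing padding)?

3

0..7  refcount  (7B, 1-aligned)
7..8  -- padding (1B)
8..16  rss  (8B, 8-aligned)
16..20  uid  (4B, 4-aligned)
20..24  gid  (4B, 4-aligned)
24..28  pid  (4B, 4-aligned)
28..30  lock  (2B, 2-aligned)
30..32  -- padding (2B)
32..40  cpu  (8B, 8-aligned)
sizeof = 40, alignof = 8
data bytes 37, size 40 → padding 3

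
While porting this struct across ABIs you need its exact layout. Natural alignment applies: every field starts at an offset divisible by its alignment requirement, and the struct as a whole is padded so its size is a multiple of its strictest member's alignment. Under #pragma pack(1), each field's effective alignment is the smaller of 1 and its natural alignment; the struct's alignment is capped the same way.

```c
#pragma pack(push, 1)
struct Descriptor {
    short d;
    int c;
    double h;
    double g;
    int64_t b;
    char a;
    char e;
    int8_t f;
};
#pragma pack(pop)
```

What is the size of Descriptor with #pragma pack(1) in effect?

33

0..2  d  (2B, 1-aligned)
2..6  c  (4B, 1-aligned)
6..14  h  (8B, 1-aligned)
14..22  g  (8B, 1-aligned)
22..30  b  (8B, 1-aligned)
30..31  a  (1B, 1-aligned)
31..32  e  (1B, 1-aligned)
32..33  f  (1B, 1-aligned)
sizeof = 33, alignof = 1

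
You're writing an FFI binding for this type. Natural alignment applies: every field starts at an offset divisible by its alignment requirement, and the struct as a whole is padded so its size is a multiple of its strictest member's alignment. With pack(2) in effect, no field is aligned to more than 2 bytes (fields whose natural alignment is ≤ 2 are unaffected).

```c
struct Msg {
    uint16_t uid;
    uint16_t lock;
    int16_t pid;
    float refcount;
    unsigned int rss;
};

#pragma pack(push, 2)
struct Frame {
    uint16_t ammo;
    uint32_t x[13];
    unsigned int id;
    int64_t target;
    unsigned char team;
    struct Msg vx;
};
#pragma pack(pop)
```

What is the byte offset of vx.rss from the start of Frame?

80

Msg: 0..2  uid  (2B, 2-aligned); 2..4  lock  (2B, 2-aligned); 4..6  pid  (2B, 2-aligned); 6..8  -- padding (2B); 8..12  refcount  (4B, 4-aligned); 12..16  rss  (4B, 4-aligned); sizeof = 16, alignof = 4
0..2  ammo  (2B, 2-aligned)
2..54  x  (52B, 2-aligned)
54..58  id  (4B, 2-aligned)
58..66  target  (8B, 2-aligned)
66..67  team  (1B, 1-aligned)
67..68  -- padding (1B)
68..84  vx  (16B, 2-aligned)
within Msg: rss at 12
68 + 12 = 80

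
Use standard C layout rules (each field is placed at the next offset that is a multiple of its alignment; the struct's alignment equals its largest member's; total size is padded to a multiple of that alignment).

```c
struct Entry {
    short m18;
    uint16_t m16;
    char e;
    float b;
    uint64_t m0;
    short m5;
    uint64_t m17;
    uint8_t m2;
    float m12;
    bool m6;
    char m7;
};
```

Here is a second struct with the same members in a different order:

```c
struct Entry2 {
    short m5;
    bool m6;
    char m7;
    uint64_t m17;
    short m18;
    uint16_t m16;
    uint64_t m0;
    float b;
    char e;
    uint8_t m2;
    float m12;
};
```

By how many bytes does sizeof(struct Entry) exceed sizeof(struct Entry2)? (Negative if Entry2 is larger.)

8

0..2  m18  (2B, 2-aligned)
2..4  m16  (2B, 2-aligned)
4..5  e  (1B, 1-aligned)
5..8  -- padding (3B)
8..12  b  (4B, 4-aligned)
12..16  -- padding (4B)
16..24  m0  (8B, 8-aligned)
24..26  m5  (2B, 2-aligned)
26..32  -- padding (6B)
32..40  m17  (8B, 8-aligned)
40..41  m2  (1B, 1-aligned)
41..44  -- padding (3B)
44..48  m12  (4B, 4-aligned)
48..49  m6  (1B, 1-aligned)
49..50  m7  (1B, 1-aligned)
50..56  -- tail padding (6B)
sizeof = 56, alignof = 8
— Entry2 —
0..2  m5  (2B, 2-aligned)
2..3  m6  (1B, 1-aligned)
3..4  m7  (1B, 1-aligned)
4..8  -- padding (4B)
8..16  m17  (8B, 8-aligned)
16..18  m18  (2B, 2-aligned)
18..20  m16  (2B, 2-aligned)
20..24  -- padding (4B)
24..32  m0  (8B, 8-aligned)
32..36  b  (4B, 4-aligned)
36..37  e  (1B, 1-aligned)
37..38  m2  (1B, 1-aligned)
38..40  -- padding (2B)
40..44  m12  (4B, 4-aligned)
44..48  -- tail padding (4B)
sizeof = 48, alignof = 8
56 − 48 = 8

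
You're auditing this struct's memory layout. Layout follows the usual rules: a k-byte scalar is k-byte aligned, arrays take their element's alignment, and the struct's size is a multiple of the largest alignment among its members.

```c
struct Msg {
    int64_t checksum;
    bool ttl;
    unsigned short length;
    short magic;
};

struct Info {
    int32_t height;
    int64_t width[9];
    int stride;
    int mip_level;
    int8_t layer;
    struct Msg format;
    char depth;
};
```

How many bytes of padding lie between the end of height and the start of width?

4

Msg: @0: checksum [8B, align 8] → 8; @8: ttl [1B, align 1] → 9; +1 pad (align 2); @10: length [2B, align 2] → 12; @12: magic [2B, align 2] → 14; +2 tail pad (align 8); size 16, align 8
@0: height [4B, align 4] → 4
+4 pad (align 8)
@8: width [72B, align 8] → 80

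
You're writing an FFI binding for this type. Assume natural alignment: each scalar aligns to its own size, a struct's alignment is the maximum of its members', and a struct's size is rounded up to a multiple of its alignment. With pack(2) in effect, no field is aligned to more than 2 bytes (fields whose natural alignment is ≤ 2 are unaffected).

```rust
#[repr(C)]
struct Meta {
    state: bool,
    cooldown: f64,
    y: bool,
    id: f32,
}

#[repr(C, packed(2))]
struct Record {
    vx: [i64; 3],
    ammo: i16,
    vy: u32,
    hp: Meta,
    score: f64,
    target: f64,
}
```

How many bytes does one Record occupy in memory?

Meta: state at 0 (size 1, align 1) → ends 1; pad 7 to align 8 for cooldown; cooldown at 8 (size 8, align 8) → ends 16; y at 16 (size 1, align 1) → ends 17; pad 3 to align 4 for id; id at 20 (size 4, align 4) → ends 24; total 24 bytes, alignment 8
vx at 0 (size 24, align 2) → ends 24
ammo at 24 (size 2, align 2) → ends 26
vy at 26 (size 4, align 2) → ends 30
hp at 30 (size 24, align 2) → ends 54
score at 54 (size 8, align 2) → ends 62
target at 62 (size 8, align 2) → ends 70
total 70 bytes, alignment 2

70 bytes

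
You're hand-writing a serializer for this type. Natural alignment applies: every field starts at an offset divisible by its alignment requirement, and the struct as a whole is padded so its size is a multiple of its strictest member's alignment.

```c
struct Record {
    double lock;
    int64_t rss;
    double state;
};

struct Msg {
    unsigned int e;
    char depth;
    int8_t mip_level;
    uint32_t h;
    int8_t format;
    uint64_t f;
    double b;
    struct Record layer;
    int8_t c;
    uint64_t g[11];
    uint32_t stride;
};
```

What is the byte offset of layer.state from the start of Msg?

48

Record: 0..8  lock  (8B, 8-aligned); 8..16  rss  (8B, 8-aligned); 16..24  state  (8B, 8-aligned); sizeof = 24, alignof = 8
0..4  e  (4B, 4-aligned)
4..5  depth  (1B, 1-aligned)
5..6  mip_level  (1B, 1-aligned)
6..8  -- padding (2B)
8..12  h  (4B, 4-aligned)
12..13  format  (1B, 1-aligned)
13..16  -- padding (3B)
16..24  f  (8B, 8-aligned)
24..32  b  (8B, 8-aligned)
32..56  layer  (24B, 8-aligned)
within Record: state at 16
32 + 16 = 48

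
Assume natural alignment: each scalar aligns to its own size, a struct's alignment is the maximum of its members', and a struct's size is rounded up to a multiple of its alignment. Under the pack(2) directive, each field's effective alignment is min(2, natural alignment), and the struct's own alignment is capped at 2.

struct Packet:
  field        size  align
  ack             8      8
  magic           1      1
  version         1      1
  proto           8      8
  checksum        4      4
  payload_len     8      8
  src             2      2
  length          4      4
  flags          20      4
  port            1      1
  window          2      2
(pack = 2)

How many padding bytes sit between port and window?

ack at 0 (size 8, align 2) → ends 8
magic at 8 (size 1, align 1) → ends 9
version at 9 (size 1, align 1) → ends 10
proto at 10 (size 8, align 2) → ends 18
checksum at 18 (size 4, align 2) → ends 22
payload_len at 22 (size 8, align 2) → ends 30
src at 30 (size 2, align 2) → ends 32
length at 32 (size 4, align 2) → ends 36
flags at 36 (size 20, align 2) → ends 56
port at 56 (size 1, align 1) → ends 57
pad 1 to align 2 for window
window at 58 (size 2, align 2) → ends 60

1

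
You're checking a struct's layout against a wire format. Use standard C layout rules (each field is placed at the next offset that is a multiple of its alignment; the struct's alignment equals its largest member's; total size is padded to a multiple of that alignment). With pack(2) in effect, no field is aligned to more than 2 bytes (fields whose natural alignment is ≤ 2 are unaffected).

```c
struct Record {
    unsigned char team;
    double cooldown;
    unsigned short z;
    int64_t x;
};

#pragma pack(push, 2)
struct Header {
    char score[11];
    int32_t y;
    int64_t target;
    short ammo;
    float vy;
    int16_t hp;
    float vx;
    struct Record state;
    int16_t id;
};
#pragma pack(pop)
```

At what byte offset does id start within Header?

68

Record: team at 0 (size 1, align 1) → ends 1; pad 7 to align 8 for cooldown; cooldown at 8 (size 8, align 8) → ends 16; z at 16 (size 2, align 2) → ends 18; pad 6 to align 8 for x; x at 24 (size 8, align 8) → ends 32; total 32 bytes, alignment 8
score at 0 (size 11, align 1) → ends 11
pad 1 to align 2 for y
y at 12 (size 4, align 2) → ends 16
target at 16 (size 8, align 2) → ends 24
ammo at 24 (size 2, align 2) → ends 26
vy at 26 (size 4, align 2) → ends 30
hp at 30 (size 2, align 2) → ends 32
vx at 32 (size 4, align 2) → ends 36
state at 36 (size 32, align 2) → ends 68
id at 68 (size 2, align 2) → ends 70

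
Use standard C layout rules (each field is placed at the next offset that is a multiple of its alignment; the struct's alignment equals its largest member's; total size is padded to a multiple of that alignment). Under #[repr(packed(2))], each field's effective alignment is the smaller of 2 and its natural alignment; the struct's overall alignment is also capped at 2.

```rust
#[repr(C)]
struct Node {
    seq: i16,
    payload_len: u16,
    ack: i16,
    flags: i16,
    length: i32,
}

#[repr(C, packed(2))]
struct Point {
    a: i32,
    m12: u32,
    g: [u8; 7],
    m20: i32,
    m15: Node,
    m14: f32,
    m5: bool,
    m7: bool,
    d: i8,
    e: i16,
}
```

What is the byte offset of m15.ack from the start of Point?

Node: 0..2  seq  (2B, 2-aligned); 2..4  payload_len  (2B, 2-aligned); 4..6  ack  (2B, 2-aligned); 6..8  flags  (2B, 2-aligned); 8..12  length  (4B, 4-aligned); sizeof = 12, alignof = 4
0..4  a  (4B, 2-aligned)
4..8  m12  (4B, 2-aligned)
8..15  g  (7B, 1-aligned)
15..16  -- padding (1B)
16..20  m20  (4B, 2-aligned)
20..32  m15  (12B, 2-aligned)
within Node: ack at 4
20 + 4 = 24

24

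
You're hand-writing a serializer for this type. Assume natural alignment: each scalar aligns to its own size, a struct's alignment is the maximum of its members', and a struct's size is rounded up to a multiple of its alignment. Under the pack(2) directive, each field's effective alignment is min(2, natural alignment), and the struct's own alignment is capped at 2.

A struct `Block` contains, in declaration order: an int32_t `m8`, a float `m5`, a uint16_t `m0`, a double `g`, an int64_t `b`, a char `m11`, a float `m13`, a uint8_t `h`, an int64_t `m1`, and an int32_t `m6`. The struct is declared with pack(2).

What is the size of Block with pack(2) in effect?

46

0..4  m8  (4B, 2-aligned)
4..8  m5  (4B, 2-aligned)
8..10  m0  (2B, 2-aligned)
10..18  g  (8B, 2-aligned)
18..26  b  (8B, 2-aligned)
26..27  m11  (1B, 1-aligned)
27..28  -- padding (1B)
28..32  m13  (4B, 2-aligned)
32..33  h  (1B, 1-aligned)
33..34  -- padding (1B)
34..42  m1  (8B, 2-aligned)
42..46  m6  (4B, 2-aligned)
sizeof = 46, alignof = 2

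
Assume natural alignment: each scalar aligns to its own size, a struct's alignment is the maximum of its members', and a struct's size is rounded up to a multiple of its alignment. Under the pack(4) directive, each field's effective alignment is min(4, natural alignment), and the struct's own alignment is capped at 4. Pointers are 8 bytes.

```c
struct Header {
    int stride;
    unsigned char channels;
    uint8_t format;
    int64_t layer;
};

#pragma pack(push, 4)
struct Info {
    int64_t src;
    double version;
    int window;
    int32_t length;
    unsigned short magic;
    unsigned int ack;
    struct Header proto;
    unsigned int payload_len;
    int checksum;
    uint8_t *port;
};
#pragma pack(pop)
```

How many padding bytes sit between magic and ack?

Header: stride at 0 (size 4, align 4) → ends 4; channels at 4 (size 1, align 1) → ends 5; format at 5 (size 1, align 1) → ends 6; pad 2 to align 8 for layer; layer at 8 (size 8, align 8) → ends 16; total 16 bytes, alignment 8
src at 0 (size 8, align 4) → ends 8
version at 8 (size 8, align 4) → ends 16
window at 16 (size 4, align 4) → ends 20
length at 20 (size 4, align 4) → ends 24
magic at 24 (size 2, align 2) → ends 26
pad 2 to align 4 for ack
ack at 28 (size 4, align 4) → ends 32

2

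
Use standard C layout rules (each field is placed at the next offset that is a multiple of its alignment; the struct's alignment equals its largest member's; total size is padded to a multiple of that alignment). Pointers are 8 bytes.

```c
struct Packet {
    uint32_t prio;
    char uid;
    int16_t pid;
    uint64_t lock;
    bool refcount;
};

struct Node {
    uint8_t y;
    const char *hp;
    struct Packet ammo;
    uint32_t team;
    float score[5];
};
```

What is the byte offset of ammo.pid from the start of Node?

Packet: @0: prio [4B, align 4] → 4; @4: uid [1B, align 1] → 5; +1 pad (align 2); @6: pid [2B, align 2] → 8; @8: lock [8B, align 8] → 16; @16: refcount [1B, align 1] → 17; +7 tail pad (align 8); size 24, align 8
@0: y [1B, align 1] → 1
+7 pad (align 8)
@8: hp [8B, align 8] → 16
@16: ammo [24B, align 8] → 40
within Packet: pid at 6
16 + 6 = 22

22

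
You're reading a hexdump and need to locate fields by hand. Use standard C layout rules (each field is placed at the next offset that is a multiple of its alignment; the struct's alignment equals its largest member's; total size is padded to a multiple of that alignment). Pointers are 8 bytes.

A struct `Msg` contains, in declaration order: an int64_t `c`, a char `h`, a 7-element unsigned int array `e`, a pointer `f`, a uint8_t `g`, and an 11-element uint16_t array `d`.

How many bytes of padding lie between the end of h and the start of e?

@0: c [8B, align 8] → 8
@8: h [1B, align 1] → 9
+3 pad (align 4)
@12: e [28B, align 4] → 40

3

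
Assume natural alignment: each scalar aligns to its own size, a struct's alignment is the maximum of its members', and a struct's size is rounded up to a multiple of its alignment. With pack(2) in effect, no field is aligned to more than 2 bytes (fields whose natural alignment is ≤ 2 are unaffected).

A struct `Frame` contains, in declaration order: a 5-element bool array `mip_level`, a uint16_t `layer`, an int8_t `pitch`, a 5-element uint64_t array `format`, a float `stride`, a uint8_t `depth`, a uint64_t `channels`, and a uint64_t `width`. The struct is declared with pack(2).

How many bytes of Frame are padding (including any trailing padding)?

3

mip_level at 0 (size 5, align 1) → ends 5
pad 1 to align 2 for layer
layer at 6 (size 2, align 2) → ends 8
pitch at 8 (size 1, align 1) → ends 9
pad 1 to align 2 for format
format at 10 (size 40, align 2) → ends 50
stride at 50 (size 4, align 2) → ends 54
depth at 54 (size 1, align 1) → ends 55
pad 1 to align 2 for channels
channels at 56 (size 8, align 2) → ends 64
width at 64 (size 8, align 2) → ends 72
total 72 bytes, alignment 2
data bytes 69, size 72 → padding 3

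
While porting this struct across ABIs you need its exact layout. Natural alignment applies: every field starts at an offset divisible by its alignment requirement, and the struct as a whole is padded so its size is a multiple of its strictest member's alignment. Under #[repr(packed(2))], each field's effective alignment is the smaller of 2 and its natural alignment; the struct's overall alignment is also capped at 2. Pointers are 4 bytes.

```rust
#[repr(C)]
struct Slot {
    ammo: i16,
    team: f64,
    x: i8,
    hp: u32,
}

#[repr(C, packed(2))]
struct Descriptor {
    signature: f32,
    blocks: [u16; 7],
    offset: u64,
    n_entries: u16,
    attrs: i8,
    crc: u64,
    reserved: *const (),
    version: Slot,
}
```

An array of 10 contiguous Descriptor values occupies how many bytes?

660

Slot: 0..2  ammo  (2B, 2-aligned); 2..8  -- padding (6B); 8..16  team  (8B, 8-aligned); 16..17  x  (1B, 1-aligned); 17..20  -- padding (3B); 20..24  hp  (4B, 4-aligned); sizeof = 24, alignof = 8
0..4  signature  (4B, 2-aligned)
4..18  blocks  (14B, 2-aligned)
18..26  offset  (8B, 2-aligned)
26..28  n_entries  (2B, 2-aligned)
28..29  attrs  (1B, 1-aligned)
29..30  -- padding (1B)
30..38  crc  (8B, 2-aligned)
38..42  reserved  (4B, 2-aligned)
42..66  version  (24B, 2-aligned)
sizeof = 66, alignof = 2
array of 10: 10 × 66 = 660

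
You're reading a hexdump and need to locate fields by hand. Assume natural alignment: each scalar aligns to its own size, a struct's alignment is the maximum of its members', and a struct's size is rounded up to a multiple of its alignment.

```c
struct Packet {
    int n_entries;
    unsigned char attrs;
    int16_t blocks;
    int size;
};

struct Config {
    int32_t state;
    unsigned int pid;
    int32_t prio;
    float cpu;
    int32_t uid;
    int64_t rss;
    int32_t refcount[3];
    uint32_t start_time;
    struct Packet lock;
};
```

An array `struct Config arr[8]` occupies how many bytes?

512

Packet: n_entries at 0 (size 4, align 4) → ends 4; attrs at 4 (size 1, align 1) → ends 5; pad 1 to align 2 for blocks; blocks at 6 (size 2, align 2) → ends 8; size at 8 (size 4, align 4) → ends 12; total 12 bytes, alignment 4
state at 0 (size 4, align 4) → ends 4
pid at 4 (size 4, align 4) → ends 8
prio at 8 (size 4, align 4) → ends 12
cpu at 12 (size 4, align 4) → ends 16
uid at 16 (size 4, align 4) → ends 20
pad 4 to align 8 for rss
rss at 24 (size 8, align 8) → ends 32
refcount at 32 (size 12, align 4) → ends 44
start_time at 44 (size 4, align 4) → ends 48
lock at 48 (size 12, align 4) → ends 60
tail pad 4 to reach multiple of 8
total 64 bytes, alignment 8
array of 8: 8 × 64 = 512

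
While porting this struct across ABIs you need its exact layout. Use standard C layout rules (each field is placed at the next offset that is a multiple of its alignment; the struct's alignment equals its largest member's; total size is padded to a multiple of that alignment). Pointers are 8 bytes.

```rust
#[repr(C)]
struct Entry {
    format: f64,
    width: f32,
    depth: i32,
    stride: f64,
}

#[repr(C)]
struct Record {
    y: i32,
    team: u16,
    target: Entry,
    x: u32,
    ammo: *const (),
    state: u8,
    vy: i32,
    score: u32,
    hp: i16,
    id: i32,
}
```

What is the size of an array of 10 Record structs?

720

Entry: 0..8  format  (8B, 8-aligned); 8..12  width  (4B, 4-aligned); 12..16  depth  (4B, 4-aligned); 16..24  stride  (8B, 8-aligned); sizeof = 24, alignof = 8
0..4  y  (4B, 4-aligned)
4..6  team  (2B, 2-aligned)
6..8  -- padding (2B)
8..32  target  (24B, 8-aligned)
32..36  x  (4B, 4-aligned)
36..40  -- padding (4B)
40..48  ammo  (8B, 8-aligned)
48..49  state  (1B, 1-aligned)
49..52  -- padding (3B)
52..56  vy  (4B, 4-aligned)
56..60  score  (4B, 4-aligned)
60..62  hp  (2B, 2-aligned)
62..64  -- padding (2B)
64..68  id  (4B, 4-aligned)
68..72  -- tail padding (4B)
sizeof = 72, alignof = 8
array of 10: 10 × 72 = 720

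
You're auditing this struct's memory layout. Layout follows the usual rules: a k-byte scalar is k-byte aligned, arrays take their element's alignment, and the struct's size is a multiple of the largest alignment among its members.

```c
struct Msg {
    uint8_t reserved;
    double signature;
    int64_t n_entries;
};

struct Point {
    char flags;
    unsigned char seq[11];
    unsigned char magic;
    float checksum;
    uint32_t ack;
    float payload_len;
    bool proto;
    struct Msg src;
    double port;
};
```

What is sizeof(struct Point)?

64 bytes

Msg: reserved at 0 (size 1, align 1) → ends 1; pad 7 to align 8 for signature; signature at 8 (size 8, align 8) → ends 16; n_entries at 16 (size 8, align 8) → ends 24; total 24 bytes, alignment 8
flags at 0 (size 1, align 1) → ends 1
seq at 1 (size 11, align 1) → ends 12
magic at 12 (size 1, align 1) → ends 13
pad 3 to align 4 for checksum
checksum at 16 (size 4, align 4) → ends 20
ack at 20 (size 4, align 4) → ends 24
payload_len at 24 (size 4, align 4) → ends 28
proto at 28 (size 1, align 1) → ends 29
pad 3 to align 8 for src
src at 32 (size 24, align 8) → ends 56
port at 56 (size 8, align 8) → ends 64
total 64 bytes, alignment 8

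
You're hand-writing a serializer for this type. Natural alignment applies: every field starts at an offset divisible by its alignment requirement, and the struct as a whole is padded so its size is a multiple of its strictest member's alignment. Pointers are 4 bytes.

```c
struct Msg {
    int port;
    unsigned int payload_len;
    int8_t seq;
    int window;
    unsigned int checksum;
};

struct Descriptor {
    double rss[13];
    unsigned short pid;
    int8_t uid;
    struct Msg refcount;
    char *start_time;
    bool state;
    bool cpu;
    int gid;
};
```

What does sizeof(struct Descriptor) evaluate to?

144

Msg: port at 0 (size 4, align 4) → ends 4; payload_len at 4 (size 4, align 4) → ends 8; seq at 8 (size 1, align 1) → ends 9; pad 3 to align 4 for window; window at 12 (size 4, align 4) → ends 16; checksum at 16 (size 4, align 4) → ends 20; total 20 bytes, alignment 4
rss at 0 (size 104, align 8) → ends 104
pid at 104 (size 2, align 2) → ends 106
uid at 106 (size 1, align 1) → ends 107
pad 1 to align 4 for refcount
refcount at 108 (size 20, align 4) → ends 128
start_time at 128 (size 4, align 4) → ends 132
state at 132 (size 1, align 1) → ends 133
cpu at 133 (size 1, align 1) → ends 134
pad 2 to align 4 for gid
gid at 136 (size 4, align 4) → ends 140
tail pad 4 to reach multiple of 8
total 144 bytes, alignment 8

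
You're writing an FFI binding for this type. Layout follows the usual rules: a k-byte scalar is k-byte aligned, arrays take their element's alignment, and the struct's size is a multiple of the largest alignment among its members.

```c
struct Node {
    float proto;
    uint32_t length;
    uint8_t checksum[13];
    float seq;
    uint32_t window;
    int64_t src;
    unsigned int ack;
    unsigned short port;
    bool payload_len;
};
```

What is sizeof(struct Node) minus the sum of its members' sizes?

4

proto at 0 (size 4, align 4) → ends 4
length at 4 (size 4, align 4) → ends 8
checksum at 8 (size 13, align 1) → ends 21
pad 3 to align 4 for seq
seq at 24 (size 4, align 4) → ends 28
window at 28 (size 4, align 4) → ends 32
src at 32 (size 8, align 8) → ends 40
ack at 40 (size 4, align 4) → ends 44
port at 44 (size 2, align 2) → ends 46
payload_len at 46 (size 1, align 1) → ends 47
tail pad 1 to reach multiple of 8
total 48 bytes, alignment 8
data bytes 44, size 48 → padding 4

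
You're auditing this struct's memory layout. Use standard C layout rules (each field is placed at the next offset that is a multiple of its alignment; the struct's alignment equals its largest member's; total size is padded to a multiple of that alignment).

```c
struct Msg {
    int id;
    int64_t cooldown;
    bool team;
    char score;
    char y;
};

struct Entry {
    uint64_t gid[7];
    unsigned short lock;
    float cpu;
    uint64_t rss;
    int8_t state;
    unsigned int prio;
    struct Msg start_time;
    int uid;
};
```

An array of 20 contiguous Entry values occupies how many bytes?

2240

Msg: id at 0 (size 4, align 4) → ends 4; pad 4 to align 8 for cooldown; cooldown at 8 (size 8, align 8) → ends 16; team at 16 (size 1, align 1) → ends 17; score at 17 (size 1, align 1) → ends 18; y at 18 (size 1, align 1) → ends 19; tail pad 5 to reach multiple of 8; total 24 bytes, alignment 8
gid at 0 (size 56, align 8) → ends 56
lock at 56 (size 2, align 2) → ends 58
pad 2 to align 4 for cpu
cpu at 60 (size 4, align 4) → ends 64
rss at 64 (size 8, align 8) → ends 72
state at 72 (size 1, align 1) → ends 73
pad 3 to align 4 for prio
prio at 76 (size 4, align 4) → ends 80
start_time at 80 (size 24, align 8) → ends 104
uid at 104 (size 4, align 4) → ends 108
tail pad 4 to reach multiple of 8
total 112 bytes, alignment 8
array of 20: 20 × 112 = 2240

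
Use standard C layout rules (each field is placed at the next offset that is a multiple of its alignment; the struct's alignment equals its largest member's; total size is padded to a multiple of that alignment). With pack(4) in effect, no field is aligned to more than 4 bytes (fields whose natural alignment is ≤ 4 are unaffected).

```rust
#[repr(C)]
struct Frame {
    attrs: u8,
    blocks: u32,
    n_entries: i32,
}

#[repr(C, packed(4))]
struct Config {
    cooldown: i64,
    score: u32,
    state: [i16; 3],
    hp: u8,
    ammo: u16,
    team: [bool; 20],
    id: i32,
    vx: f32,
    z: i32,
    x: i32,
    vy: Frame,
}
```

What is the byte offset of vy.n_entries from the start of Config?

68

Frame: 0..1  attrs  (1B, 1-aligned); 1..4  -- padding (3B); 4..8  blocks  (4B, 4-aligned); 8..12  n_entries  (4B, 4-aligned); sizeof = 12, alignof = 4
0..8  cooldown  (8B, 4-aligned)
8..12  score  (4B, 4-aligned)
12..18  state  (6B, 2-aligned)
18..19  hp  (1B, 1-aligned)
19..20  -- padding (1B)
20..22  ammo  (2B, 2-aligned)
22..42  team  (20B, 1-aligned)
42..44  -- padding (2B)
44..48  id  (4B, 4-aligned)
48..52  vx  (4B, 4-aligned)
52..56  z  (4B, 4-aligned)
56..60  x  (4B, 4-aligned)
60..72  vy  (12B, 4-aligned)
within Frame: n_entries at 8
60 + 8 = 68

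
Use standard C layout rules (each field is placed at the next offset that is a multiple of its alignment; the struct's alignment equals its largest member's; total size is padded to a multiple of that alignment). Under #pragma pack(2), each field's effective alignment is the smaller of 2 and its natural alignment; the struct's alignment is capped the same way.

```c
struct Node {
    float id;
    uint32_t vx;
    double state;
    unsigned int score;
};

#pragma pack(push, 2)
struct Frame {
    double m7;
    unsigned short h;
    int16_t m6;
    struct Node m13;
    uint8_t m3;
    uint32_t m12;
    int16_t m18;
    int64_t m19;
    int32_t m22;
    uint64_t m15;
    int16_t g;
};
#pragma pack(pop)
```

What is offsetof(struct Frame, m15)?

56

Node: @0: id [4B, align 4] → 4; @4: vx [4B, align 4] → 8; @8: state [8B, align 8] → 16; @16: score [4B, align 4] → 20; +4 tail pad (align 8); size 24, align 8
@0: m7 [8B, align 2] → 8
@8: h [2B, align 2] → 10
@10: m6 [2B, align 2] → 12
@12: m13 [24B, align 2] → 36
@36: m3 [1B, align 1] → 37
+1 pad (align 2)
@38: m12 [4B, align 2] → 42
@42: m18 [2B, align 2] → 44
@44: m19 [8B, align 2] → 52
@52: m22 [4B, align 2] → 56
@56: m15 [8B, align 2] → 64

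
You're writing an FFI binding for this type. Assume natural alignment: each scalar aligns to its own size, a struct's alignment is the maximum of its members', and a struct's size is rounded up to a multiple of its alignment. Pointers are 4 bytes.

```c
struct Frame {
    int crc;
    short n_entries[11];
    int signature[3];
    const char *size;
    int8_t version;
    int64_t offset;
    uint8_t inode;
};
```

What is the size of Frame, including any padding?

64

crc at 0 (size 4, align 4) → ends 4
n_entries at 4 (size 22, align 2) → ends 26
pad 2 to align 4 for signature
signature at 28 (size 12, align 4) → ends 40
size at 40 (size 4, align 4) → ends 44
version at 44 (size 1, align 1) → ends 45
pad 3 to align 8 for offset
offset at 48 (size 8, align 8) → ends 56
inode at 56 (size 1, align 1) → ends 57
tail pad 7 to reach multiple of 8
total 64 bytes, alignment 8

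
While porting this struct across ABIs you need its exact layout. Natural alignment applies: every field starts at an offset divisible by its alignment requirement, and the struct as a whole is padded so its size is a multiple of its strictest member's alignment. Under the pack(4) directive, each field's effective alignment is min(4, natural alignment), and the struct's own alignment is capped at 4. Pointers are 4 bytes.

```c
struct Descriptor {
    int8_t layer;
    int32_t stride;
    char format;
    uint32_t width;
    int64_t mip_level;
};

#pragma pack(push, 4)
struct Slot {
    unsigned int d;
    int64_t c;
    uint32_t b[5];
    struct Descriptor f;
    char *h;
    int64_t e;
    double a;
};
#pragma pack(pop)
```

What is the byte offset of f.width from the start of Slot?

44

Descriptor: layer at 0 (size 1, align 1) → ends 1; pad 3 to align 4 for stride; stride at 4 (size 4, align 4) → ends 8; format at 8 (size 1, align 1) → ends 9; pad 3 to align 4 for width; width at 12 (size 4, align 4) → ends 16; mip_level at 16 (size 8, align 8) → ends 24; total 24 bytes, alignment 8
d at 0 (size 4, align 4) → ends 4
c at 4 (size 8, align 4) → ends 12
b at 12 (size 20, align 4) → ends 32
f at 32 (size 24, align 4) → ends 56
within Descriptor: width at 12
32 + 12 = 44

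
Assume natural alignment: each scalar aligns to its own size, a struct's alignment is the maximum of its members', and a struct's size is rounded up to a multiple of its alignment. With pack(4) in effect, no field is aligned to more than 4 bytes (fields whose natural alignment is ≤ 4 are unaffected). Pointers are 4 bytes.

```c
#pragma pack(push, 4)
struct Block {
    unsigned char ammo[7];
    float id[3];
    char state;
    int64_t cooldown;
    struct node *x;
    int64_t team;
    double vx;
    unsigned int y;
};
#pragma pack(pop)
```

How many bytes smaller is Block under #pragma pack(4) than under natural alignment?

natural layout:
  @0: ammo [7B, align 1] → 7
  +1 pad (align 4)
  @8: id [12B, align 4] → 20
  @20: state [1B, align 1] → 21
  +3 pad (align 8)
  @24: cooldown [8B, align 8] → 32
  @32: x [4B, align 4] → 36
  +4 pad (align 8)
  @40: team [8B, align 8] → 48
  @48: vx [8B, align 8] → 56
  @56: y [4B, align 4] → 60
  +4 tail pad (align 8)
  size 64, align 8
packed(4) layout:
  @0: ammo [7B, align 1] → 7
  +1 pad (align 4)
  @8: id [12B, align 4] → 20
  @20: state [1B, align 1] → 21
  +3 pad (align 4)
  @24: cooldown [8B, align 4] → 32
  @32: x [4B, align 4] → 36
  @36: team [8B, align 4] → 44
  @44: vx [8B, align 4] → 52
  @52: y [4B, align 4] → 56
  size 56, align 4
64 − 56 = 8

8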